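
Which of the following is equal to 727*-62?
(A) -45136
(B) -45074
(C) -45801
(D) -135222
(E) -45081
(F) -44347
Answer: B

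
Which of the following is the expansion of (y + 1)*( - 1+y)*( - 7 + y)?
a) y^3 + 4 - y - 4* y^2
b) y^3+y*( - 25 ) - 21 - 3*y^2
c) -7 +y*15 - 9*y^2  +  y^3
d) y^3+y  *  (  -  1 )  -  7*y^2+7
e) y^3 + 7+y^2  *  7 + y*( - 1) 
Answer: d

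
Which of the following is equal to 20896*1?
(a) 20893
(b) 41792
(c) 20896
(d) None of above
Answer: c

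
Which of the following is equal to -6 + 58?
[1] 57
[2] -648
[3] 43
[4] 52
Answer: 4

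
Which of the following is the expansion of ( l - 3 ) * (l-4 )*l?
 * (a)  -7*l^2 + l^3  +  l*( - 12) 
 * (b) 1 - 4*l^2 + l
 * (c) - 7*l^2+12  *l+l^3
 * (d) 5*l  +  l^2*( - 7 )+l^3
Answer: c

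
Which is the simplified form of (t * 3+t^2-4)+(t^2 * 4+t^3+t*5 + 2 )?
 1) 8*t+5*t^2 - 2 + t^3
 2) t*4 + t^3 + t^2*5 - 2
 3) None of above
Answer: 1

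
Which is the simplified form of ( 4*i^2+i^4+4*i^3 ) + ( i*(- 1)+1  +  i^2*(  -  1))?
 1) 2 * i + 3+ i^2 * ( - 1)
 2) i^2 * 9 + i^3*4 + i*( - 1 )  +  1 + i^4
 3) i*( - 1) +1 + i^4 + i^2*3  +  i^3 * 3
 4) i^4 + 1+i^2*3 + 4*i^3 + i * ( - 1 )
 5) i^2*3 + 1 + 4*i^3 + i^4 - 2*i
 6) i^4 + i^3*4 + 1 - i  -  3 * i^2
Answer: 4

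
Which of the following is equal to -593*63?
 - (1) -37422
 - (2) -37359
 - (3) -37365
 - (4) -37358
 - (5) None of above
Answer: 2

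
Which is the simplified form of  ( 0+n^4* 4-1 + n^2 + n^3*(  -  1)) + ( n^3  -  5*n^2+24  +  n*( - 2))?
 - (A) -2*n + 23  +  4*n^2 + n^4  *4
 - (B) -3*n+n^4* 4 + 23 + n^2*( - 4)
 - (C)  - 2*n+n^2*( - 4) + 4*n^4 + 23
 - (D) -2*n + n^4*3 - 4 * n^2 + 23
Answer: C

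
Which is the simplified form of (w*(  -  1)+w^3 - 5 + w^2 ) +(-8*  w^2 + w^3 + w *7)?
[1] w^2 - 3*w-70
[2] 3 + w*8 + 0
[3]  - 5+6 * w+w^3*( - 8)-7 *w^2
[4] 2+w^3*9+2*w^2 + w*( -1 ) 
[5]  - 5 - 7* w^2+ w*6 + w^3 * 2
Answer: 5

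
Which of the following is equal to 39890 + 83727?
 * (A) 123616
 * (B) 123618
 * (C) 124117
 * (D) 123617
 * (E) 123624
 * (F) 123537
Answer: D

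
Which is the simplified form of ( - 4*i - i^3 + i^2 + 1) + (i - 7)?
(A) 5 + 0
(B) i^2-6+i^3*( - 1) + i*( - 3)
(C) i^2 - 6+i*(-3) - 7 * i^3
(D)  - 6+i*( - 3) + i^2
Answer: B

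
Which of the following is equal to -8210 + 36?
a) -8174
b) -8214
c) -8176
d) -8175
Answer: a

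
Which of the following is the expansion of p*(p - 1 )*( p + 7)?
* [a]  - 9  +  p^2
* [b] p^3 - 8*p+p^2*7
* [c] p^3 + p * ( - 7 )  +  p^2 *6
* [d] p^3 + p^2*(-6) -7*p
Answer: c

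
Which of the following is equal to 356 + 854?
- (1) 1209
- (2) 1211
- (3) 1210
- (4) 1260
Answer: 3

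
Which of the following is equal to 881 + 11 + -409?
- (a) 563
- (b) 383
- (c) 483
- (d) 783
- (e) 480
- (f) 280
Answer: c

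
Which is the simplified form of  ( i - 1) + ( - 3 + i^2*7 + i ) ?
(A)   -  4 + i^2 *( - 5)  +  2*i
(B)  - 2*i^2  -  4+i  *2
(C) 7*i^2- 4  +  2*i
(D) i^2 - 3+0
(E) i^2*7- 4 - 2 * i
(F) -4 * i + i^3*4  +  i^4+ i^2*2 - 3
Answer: C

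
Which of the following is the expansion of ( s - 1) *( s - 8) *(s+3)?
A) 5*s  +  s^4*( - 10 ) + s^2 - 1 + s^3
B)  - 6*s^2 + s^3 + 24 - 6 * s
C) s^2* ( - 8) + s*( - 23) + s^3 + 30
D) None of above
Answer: D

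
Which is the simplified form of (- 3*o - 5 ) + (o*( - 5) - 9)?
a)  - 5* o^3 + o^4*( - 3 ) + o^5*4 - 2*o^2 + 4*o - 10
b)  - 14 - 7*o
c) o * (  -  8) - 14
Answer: c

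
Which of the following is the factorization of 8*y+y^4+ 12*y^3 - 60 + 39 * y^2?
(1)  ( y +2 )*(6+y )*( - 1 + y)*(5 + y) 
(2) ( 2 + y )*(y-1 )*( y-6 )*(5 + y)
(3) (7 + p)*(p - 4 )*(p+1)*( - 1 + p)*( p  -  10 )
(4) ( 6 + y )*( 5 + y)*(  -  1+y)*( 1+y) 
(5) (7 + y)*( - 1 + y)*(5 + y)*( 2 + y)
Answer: 1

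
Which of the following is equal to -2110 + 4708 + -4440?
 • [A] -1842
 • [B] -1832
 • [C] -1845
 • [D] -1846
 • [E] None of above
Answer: A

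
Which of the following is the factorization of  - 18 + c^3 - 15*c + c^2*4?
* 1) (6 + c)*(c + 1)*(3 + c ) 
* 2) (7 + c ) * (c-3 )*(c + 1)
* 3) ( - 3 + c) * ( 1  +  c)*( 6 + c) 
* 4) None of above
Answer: 3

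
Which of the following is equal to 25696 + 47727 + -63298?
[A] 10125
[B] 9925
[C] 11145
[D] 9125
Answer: A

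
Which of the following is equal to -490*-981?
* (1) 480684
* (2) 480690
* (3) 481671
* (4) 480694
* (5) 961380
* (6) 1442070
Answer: 2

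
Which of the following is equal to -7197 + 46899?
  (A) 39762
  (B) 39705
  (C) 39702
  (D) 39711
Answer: C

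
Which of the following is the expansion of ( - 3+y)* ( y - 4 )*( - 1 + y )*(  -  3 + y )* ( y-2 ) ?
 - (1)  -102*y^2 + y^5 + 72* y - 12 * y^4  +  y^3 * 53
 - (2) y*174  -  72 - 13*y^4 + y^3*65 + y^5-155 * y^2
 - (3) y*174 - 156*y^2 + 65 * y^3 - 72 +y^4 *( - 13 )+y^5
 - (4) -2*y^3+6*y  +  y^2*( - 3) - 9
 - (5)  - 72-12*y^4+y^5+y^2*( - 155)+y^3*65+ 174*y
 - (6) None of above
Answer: 2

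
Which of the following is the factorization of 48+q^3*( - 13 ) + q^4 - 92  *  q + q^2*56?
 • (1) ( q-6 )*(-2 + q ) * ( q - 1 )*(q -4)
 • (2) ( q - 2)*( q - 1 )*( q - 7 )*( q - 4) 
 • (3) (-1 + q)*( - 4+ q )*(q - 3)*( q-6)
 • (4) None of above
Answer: 1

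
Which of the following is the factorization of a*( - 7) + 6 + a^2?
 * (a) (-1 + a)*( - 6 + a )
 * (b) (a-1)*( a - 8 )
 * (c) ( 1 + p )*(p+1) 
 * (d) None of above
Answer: a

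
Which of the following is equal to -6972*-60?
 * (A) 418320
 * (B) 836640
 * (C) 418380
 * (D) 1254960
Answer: A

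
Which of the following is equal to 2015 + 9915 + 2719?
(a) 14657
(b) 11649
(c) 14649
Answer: c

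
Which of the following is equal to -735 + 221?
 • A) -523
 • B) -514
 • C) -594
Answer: B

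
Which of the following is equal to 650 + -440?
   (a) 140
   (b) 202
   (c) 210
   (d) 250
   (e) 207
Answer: c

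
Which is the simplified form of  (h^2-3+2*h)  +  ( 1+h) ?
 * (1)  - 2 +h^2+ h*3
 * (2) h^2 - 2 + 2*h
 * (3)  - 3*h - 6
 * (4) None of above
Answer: 1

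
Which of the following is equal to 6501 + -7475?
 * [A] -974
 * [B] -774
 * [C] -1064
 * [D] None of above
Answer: A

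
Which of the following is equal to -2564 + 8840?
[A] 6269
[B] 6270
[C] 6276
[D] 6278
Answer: C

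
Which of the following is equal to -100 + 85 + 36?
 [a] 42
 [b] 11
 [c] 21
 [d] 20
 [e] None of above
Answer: c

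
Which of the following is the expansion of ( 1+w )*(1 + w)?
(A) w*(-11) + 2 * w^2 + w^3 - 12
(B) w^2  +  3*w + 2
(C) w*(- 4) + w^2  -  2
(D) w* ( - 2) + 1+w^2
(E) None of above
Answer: E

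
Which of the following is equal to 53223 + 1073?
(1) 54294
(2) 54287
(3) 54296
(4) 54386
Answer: 3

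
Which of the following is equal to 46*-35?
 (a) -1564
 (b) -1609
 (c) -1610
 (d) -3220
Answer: c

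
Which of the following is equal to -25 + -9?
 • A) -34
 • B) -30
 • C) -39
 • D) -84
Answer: A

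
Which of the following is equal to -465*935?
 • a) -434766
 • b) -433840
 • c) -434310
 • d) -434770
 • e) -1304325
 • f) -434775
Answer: f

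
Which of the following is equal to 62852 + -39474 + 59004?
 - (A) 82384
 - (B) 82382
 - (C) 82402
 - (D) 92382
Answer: B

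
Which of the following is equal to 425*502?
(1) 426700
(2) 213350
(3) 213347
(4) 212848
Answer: 2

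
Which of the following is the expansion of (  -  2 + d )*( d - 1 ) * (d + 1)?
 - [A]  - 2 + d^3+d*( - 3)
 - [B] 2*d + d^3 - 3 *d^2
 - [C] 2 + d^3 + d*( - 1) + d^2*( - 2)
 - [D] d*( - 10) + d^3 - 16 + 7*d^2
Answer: C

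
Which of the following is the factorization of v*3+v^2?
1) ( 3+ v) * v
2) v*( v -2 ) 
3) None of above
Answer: 1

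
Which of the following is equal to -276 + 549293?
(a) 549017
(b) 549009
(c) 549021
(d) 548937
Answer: a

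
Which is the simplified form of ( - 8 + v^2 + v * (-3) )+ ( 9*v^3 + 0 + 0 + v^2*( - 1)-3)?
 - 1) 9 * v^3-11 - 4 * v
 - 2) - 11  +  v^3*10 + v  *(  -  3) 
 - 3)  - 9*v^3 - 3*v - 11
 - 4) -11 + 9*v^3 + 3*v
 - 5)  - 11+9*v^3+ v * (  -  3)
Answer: 5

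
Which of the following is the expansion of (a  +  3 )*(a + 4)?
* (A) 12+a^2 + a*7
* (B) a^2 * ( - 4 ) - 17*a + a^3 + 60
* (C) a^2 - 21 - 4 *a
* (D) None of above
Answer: A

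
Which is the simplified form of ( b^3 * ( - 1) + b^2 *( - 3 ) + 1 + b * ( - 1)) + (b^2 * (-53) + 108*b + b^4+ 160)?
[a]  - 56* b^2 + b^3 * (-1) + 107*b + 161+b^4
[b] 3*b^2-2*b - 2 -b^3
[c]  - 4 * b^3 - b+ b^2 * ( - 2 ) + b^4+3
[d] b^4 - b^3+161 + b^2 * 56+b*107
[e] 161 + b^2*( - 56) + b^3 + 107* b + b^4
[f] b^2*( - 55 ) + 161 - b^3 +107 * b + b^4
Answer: a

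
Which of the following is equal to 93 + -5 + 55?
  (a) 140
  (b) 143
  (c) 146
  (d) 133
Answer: b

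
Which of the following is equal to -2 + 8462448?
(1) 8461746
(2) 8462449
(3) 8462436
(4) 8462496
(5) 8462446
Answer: 5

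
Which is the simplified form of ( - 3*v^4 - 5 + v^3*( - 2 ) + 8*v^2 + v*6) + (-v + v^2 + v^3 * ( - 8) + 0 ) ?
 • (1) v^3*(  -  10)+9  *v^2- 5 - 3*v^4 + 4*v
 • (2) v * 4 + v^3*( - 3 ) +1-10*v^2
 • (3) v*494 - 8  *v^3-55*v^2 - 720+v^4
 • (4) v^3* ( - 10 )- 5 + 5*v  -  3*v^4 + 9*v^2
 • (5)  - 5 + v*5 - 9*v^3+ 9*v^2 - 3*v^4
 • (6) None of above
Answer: 4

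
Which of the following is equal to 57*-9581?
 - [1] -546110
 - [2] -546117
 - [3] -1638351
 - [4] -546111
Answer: 2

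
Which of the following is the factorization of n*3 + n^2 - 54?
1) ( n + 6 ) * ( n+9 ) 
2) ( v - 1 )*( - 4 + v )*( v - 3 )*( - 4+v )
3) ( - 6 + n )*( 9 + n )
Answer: 3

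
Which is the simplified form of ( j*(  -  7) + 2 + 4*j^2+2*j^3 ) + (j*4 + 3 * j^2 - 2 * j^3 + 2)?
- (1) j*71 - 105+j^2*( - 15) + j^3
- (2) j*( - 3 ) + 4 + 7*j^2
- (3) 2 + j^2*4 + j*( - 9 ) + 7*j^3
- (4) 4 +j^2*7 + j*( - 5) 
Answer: 2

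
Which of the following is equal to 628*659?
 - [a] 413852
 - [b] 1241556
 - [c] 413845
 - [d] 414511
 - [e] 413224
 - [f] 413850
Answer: a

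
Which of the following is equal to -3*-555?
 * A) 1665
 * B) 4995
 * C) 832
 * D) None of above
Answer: A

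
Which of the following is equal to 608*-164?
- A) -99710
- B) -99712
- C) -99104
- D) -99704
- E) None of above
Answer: B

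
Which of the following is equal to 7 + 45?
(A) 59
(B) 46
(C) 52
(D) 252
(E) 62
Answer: C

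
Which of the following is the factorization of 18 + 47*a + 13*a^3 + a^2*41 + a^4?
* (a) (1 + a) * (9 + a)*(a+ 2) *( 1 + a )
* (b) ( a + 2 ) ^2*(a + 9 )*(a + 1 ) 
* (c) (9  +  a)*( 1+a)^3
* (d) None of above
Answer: a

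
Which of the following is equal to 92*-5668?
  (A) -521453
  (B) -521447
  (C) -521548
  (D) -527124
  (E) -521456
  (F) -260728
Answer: E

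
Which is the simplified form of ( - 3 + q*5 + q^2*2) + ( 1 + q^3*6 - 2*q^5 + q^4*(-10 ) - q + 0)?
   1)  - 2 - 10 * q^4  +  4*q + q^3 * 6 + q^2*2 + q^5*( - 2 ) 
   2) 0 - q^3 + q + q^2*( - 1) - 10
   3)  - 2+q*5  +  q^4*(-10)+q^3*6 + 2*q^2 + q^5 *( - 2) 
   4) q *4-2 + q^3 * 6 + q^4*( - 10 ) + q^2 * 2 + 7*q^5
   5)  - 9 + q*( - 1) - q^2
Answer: 1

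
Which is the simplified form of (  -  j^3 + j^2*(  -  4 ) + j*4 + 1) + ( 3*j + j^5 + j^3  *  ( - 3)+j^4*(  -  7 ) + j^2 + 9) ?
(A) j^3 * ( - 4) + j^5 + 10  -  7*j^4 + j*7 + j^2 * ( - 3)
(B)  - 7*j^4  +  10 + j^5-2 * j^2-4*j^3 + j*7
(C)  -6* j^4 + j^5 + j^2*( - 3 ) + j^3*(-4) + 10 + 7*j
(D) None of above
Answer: A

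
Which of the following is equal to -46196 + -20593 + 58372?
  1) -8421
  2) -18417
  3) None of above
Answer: 3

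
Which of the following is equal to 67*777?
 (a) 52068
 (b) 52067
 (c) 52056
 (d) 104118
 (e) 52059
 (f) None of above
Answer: e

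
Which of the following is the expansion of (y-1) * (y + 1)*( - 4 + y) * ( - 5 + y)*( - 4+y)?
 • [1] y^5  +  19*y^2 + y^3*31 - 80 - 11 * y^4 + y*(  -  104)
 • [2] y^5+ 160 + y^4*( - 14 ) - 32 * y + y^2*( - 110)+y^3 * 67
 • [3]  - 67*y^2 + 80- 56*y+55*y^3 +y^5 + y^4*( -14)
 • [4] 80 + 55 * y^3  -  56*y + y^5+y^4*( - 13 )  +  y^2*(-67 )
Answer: 4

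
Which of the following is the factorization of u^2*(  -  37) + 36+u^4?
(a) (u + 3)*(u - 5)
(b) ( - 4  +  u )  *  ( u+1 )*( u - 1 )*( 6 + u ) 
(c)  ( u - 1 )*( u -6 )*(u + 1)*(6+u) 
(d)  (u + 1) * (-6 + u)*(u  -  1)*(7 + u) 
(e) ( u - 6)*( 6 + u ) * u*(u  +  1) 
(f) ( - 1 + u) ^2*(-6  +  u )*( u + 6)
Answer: c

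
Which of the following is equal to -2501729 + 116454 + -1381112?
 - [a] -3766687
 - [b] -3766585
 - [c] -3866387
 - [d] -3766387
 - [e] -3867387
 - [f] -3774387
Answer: d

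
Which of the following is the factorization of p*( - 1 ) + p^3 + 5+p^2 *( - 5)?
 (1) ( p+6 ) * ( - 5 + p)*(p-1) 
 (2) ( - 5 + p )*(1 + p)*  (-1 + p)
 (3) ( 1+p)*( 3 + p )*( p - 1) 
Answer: 2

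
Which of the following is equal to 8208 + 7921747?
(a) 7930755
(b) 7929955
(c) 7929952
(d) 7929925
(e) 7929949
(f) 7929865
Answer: b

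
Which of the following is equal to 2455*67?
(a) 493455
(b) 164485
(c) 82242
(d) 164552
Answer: b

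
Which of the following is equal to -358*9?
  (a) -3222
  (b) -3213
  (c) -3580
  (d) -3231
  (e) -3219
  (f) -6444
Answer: a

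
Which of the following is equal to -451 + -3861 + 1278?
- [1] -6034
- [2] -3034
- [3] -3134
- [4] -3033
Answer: 2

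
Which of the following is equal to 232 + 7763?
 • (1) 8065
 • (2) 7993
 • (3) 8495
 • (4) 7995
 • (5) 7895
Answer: 4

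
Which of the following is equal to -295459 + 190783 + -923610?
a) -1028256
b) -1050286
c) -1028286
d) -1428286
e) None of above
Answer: c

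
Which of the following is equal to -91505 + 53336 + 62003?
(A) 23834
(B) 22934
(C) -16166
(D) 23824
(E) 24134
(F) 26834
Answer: A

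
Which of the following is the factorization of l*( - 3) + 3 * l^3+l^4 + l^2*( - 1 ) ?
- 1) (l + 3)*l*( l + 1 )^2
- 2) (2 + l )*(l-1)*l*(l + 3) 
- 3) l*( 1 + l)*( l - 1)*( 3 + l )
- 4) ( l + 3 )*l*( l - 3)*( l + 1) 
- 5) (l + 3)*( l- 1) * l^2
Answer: 3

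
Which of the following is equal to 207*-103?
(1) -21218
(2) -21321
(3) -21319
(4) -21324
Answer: 2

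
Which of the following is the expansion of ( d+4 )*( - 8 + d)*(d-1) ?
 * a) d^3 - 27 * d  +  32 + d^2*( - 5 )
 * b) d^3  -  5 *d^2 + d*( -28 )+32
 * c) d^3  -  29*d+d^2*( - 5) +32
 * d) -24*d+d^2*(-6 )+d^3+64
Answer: b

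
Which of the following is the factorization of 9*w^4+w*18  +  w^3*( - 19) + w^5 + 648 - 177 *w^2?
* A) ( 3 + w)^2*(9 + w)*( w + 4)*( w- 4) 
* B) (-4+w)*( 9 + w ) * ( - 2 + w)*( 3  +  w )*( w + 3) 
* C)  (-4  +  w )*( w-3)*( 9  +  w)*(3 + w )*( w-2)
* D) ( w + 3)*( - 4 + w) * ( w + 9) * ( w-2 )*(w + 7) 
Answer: B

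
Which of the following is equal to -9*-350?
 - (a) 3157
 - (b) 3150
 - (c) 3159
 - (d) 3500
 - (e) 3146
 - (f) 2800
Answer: b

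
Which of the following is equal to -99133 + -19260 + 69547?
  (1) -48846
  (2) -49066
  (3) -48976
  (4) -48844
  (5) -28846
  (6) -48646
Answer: 1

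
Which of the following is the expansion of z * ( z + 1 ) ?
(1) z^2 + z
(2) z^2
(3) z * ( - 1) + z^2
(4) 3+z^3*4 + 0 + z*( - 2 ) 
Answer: 1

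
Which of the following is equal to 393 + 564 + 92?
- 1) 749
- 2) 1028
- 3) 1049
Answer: 3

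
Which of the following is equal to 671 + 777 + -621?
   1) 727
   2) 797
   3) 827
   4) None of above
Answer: 3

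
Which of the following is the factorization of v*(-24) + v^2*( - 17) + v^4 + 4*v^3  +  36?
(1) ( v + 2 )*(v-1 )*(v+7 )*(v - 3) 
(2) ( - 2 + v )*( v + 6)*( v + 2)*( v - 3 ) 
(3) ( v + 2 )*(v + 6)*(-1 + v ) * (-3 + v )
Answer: 3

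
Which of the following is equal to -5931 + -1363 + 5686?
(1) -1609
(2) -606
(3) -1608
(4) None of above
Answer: 3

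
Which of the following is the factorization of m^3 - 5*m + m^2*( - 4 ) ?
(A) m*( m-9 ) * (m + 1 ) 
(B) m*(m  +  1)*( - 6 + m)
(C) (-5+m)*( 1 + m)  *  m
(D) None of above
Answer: C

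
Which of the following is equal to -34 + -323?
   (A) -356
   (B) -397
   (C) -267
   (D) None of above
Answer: D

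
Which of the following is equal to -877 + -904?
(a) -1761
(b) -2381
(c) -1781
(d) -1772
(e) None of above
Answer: c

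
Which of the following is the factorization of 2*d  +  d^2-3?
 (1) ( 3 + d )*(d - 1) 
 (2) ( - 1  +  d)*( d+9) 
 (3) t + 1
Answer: 1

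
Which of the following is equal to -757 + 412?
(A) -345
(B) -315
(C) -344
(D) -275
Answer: A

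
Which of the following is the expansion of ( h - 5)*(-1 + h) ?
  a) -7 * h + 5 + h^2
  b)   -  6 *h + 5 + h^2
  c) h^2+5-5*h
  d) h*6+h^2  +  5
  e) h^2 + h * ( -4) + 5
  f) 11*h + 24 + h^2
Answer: b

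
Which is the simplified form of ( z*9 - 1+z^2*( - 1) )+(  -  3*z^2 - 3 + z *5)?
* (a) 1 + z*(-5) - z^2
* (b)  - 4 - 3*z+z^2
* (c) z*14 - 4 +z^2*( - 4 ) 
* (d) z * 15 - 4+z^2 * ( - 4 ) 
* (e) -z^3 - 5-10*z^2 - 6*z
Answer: c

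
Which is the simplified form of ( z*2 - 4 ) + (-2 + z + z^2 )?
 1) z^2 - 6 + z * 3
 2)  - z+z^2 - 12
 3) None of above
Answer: 1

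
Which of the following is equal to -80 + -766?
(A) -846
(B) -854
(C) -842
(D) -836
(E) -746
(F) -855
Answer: A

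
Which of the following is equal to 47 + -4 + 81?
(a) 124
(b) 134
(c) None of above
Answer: a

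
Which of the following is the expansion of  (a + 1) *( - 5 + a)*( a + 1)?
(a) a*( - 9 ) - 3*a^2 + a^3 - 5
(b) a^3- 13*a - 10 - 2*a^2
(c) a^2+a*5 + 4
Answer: a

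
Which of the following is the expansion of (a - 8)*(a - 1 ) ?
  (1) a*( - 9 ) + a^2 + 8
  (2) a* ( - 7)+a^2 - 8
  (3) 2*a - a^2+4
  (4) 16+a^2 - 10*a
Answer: 1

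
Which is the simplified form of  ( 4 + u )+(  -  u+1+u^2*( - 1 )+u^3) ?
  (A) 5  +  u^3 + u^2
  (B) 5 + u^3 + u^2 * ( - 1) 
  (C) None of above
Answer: B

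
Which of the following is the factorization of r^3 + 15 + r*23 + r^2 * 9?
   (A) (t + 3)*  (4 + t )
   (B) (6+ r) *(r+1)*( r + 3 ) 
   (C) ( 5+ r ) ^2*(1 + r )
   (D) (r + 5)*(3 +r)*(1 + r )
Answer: D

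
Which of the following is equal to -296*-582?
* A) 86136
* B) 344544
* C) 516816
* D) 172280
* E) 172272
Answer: E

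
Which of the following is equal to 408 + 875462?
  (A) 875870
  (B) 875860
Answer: A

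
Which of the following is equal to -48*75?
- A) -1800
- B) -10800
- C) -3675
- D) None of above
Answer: D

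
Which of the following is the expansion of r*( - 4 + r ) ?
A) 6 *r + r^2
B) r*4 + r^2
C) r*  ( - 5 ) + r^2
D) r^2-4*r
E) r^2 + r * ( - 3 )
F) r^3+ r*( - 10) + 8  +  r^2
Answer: D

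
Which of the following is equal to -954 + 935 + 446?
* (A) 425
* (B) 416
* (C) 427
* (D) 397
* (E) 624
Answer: C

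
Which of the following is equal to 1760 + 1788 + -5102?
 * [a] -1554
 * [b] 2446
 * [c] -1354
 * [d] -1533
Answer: a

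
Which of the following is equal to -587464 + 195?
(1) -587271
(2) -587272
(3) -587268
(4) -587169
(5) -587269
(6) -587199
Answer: 5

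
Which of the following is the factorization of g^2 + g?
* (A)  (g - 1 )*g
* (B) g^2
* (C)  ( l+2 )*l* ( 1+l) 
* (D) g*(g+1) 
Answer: D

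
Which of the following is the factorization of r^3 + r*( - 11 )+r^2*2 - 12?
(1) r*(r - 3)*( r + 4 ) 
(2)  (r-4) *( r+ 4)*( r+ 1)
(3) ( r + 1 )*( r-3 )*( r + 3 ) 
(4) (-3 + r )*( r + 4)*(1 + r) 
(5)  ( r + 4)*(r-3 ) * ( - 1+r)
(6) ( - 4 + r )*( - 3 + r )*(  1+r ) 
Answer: 4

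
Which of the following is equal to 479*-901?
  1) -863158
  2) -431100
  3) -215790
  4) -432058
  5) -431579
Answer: 5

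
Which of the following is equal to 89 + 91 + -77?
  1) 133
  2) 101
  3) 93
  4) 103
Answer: 4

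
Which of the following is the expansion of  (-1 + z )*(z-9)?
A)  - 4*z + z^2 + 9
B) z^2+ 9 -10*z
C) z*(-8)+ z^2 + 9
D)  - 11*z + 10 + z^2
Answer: B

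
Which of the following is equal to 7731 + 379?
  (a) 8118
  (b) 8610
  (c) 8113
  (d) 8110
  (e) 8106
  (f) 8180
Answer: d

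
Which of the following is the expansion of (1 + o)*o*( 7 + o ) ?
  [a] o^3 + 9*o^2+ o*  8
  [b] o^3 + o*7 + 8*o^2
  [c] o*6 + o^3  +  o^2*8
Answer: b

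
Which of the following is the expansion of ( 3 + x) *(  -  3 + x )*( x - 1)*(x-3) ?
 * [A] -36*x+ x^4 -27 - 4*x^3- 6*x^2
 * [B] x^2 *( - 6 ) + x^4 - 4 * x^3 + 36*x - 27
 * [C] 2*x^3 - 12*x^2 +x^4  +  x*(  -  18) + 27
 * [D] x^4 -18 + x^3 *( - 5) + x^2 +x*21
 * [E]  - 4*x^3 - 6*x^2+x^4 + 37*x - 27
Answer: B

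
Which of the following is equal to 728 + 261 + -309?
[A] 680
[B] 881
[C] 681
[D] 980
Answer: A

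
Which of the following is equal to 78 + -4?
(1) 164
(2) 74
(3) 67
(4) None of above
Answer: 2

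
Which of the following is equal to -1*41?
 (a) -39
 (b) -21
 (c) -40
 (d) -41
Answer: d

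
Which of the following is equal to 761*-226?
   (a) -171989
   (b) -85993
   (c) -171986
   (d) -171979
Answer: c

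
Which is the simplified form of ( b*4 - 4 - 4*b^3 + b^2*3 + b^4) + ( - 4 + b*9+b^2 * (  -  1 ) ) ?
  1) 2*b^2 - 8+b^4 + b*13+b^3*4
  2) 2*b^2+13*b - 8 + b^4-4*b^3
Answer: 2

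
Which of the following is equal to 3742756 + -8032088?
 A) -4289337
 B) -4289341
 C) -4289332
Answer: C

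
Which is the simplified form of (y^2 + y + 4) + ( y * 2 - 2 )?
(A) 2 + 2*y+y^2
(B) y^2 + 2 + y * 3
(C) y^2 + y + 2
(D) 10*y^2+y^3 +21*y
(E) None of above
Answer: B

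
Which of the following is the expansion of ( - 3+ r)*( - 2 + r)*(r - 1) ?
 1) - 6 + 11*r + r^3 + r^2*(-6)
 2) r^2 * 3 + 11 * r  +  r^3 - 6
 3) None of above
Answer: 1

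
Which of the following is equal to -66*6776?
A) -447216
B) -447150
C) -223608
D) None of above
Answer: A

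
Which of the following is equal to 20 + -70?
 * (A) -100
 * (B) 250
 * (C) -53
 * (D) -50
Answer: D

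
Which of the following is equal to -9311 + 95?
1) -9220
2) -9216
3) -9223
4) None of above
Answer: 2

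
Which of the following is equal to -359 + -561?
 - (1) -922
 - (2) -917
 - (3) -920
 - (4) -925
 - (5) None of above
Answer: 3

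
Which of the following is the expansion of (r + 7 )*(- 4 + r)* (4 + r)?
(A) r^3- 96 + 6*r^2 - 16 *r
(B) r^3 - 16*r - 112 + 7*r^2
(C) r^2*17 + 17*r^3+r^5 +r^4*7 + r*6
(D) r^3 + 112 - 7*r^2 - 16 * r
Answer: B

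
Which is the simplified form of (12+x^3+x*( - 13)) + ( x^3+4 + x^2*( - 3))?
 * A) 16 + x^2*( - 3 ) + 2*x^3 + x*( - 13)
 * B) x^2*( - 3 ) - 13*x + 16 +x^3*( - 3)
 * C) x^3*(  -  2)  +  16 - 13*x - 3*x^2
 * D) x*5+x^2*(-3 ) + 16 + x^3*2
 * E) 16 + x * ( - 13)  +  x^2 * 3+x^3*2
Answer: A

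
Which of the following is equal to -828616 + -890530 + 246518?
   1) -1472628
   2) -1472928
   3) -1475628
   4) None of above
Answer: 1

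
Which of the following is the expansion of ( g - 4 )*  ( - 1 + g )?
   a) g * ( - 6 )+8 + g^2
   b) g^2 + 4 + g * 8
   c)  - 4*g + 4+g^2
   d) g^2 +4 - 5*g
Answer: d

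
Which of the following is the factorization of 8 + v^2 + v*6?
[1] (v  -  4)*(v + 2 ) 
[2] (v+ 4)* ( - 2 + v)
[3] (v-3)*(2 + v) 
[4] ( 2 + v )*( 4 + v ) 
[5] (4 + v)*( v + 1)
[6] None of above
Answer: 4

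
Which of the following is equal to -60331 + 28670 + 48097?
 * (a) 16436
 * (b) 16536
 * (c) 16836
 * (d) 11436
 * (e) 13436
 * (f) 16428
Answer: a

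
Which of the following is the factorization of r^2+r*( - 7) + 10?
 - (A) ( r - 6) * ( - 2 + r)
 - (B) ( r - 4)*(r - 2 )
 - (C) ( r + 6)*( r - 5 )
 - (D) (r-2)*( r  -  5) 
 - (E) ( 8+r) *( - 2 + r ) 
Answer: D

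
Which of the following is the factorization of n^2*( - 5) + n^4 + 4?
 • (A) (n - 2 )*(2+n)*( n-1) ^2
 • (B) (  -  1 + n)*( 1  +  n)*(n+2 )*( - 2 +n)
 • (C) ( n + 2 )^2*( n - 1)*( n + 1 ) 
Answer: B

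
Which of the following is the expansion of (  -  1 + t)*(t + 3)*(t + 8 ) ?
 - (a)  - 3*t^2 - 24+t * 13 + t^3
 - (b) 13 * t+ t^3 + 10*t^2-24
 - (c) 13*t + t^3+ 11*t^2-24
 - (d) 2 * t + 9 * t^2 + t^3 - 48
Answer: b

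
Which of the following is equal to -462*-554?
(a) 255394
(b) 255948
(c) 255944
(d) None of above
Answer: b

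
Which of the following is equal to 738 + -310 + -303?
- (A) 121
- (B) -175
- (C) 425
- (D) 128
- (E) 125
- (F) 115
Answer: E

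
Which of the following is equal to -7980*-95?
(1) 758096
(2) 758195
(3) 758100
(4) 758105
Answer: 3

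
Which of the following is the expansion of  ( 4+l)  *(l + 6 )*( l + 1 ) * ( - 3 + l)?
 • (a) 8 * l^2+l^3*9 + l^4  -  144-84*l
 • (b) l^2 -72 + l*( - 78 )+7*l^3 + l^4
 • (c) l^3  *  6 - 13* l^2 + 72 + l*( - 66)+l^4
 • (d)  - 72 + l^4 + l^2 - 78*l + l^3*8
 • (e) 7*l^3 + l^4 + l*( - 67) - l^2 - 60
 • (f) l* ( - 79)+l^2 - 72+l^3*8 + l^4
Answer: d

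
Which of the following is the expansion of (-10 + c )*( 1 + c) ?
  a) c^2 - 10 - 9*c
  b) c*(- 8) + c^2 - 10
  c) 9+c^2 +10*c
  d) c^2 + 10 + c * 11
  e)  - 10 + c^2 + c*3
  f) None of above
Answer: a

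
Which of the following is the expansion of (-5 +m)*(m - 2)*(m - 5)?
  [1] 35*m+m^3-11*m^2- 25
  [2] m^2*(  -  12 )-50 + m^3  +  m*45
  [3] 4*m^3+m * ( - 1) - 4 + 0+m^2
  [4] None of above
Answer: 2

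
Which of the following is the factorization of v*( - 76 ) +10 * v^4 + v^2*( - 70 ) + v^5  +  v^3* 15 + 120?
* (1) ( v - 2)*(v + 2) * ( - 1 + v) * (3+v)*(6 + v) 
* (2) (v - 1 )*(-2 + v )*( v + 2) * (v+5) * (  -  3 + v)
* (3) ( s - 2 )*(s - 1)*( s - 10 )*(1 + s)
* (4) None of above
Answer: 4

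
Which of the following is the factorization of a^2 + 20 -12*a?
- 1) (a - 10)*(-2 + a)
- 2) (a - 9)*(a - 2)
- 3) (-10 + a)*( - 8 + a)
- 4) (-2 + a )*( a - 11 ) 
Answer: 1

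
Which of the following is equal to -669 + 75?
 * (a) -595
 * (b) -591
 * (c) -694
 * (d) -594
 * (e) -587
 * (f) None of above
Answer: d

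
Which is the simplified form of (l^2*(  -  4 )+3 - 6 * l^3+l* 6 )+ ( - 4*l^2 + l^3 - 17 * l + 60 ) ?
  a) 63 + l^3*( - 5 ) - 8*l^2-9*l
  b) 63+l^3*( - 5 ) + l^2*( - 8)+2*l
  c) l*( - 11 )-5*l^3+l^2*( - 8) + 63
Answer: c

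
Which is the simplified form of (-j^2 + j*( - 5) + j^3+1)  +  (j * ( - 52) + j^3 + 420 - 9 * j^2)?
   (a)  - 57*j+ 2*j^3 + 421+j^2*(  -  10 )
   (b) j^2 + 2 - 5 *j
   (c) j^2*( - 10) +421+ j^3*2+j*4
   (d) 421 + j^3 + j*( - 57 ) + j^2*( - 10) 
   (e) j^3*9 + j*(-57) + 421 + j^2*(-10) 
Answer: a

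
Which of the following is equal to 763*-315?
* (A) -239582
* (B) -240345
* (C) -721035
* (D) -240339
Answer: B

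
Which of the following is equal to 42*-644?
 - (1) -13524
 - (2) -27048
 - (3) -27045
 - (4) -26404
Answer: 2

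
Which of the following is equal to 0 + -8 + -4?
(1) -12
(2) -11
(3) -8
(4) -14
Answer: 1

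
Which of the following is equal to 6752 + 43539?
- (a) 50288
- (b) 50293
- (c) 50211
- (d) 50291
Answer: d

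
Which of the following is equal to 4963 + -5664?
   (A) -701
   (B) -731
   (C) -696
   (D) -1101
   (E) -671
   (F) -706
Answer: A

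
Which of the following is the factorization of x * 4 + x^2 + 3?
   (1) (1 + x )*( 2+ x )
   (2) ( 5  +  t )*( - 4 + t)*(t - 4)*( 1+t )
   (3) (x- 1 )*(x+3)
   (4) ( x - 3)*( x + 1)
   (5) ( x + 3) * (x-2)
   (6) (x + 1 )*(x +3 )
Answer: 6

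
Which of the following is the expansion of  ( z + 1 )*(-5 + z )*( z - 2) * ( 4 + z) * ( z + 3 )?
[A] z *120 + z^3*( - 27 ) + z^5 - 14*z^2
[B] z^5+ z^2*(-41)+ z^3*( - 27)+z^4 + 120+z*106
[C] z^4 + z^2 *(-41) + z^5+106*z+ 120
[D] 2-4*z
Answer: B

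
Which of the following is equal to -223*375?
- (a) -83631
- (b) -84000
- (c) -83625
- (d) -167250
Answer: c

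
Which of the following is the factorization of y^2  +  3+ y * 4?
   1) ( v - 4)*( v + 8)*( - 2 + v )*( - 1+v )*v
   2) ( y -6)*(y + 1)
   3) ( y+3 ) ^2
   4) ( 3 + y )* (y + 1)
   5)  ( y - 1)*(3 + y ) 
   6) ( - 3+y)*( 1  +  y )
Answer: 4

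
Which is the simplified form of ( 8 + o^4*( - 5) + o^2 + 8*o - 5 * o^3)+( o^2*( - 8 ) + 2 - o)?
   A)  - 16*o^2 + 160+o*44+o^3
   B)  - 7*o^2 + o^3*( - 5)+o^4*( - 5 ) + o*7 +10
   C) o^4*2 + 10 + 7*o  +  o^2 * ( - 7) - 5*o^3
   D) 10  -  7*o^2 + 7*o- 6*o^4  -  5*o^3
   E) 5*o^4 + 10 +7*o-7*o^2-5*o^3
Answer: B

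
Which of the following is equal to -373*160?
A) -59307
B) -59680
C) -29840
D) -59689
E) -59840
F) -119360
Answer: B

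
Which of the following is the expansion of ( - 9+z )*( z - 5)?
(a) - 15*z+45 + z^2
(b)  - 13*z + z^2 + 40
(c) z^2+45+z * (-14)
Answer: c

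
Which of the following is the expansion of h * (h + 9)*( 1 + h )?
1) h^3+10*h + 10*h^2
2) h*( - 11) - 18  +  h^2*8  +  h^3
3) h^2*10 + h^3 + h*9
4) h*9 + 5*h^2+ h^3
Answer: 3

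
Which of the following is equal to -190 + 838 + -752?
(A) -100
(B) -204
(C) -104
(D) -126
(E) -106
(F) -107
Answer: C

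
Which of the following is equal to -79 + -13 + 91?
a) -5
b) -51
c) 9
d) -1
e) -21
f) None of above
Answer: d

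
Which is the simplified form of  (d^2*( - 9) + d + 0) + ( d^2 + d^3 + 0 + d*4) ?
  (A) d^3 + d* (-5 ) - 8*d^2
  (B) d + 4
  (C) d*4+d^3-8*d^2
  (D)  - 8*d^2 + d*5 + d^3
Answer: D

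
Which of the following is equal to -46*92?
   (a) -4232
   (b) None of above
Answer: a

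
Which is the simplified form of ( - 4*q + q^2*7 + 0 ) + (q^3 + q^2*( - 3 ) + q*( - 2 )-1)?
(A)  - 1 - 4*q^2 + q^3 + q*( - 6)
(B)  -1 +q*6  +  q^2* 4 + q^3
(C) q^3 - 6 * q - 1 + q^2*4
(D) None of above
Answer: C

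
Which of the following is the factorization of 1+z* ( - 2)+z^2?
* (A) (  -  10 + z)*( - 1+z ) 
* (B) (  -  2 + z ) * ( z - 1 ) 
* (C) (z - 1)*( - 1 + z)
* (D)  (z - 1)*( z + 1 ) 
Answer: C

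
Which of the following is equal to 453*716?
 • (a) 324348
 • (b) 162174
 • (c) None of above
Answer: a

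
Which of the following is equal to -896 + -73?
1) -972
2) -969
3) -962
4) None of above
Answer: 2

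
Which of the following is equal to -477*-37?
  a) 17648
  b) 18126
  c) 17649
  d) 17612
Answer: c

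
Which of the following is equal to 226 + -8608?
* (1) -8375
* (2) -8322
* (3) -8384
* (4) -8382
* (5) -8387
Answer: 4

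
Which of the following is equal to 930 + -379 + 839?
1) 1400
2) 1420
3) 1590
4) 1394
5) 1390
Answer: 5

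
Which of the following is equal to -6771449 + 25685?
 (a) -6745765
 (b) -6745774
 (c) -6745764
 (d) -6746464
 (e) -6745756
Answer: c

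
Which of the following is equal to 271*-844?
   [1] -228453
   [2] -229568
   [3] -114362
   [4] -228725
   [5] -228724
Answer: 5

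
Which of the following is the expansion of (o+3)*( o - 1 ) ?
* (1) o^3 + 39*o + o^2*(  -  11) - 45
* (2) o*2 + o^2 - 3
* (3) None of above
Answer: 2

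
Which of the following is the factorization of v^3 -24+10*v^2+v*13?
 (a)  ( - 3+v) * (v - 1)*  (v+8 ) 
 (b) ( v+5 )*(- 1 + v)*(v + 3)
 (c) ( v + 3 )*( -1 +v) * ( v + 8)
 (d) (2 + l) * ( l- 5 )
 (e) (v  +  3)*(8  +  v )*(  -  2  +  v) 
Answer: c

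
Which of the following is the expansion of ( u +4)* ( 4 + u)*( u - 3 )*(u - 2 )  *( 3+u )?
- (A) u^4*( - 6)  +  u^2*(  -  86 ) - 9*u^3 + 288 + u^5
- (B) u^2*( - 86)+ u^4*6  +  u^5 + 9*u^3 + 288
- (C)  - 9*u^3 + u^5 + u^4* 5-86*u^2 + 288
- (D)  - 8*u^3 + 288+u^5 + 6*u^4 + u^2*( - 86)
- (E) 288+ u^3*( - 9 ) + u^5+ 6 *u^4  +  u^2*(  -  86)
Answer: E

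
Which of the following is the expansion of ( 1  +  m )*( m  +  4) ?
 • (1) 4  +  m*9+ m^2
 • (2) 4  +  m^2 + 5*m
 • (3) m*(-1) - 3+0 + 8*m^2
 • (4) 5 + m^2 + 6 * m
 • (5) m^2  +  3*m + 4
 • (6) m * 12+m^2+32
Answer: 2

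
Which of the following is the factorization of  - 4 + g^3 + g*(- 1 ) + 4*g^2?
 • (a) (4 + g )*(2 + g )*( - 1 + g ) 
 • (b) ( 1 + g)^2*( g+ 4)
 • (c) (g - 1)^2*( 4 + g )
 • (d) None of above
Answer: d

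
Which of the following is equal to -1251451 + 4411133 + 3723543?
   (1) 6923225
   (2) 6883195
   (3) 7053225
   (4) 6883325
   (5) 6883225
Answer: 5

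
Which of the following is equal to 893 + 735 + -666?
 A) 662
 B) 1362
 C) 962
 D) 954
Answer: C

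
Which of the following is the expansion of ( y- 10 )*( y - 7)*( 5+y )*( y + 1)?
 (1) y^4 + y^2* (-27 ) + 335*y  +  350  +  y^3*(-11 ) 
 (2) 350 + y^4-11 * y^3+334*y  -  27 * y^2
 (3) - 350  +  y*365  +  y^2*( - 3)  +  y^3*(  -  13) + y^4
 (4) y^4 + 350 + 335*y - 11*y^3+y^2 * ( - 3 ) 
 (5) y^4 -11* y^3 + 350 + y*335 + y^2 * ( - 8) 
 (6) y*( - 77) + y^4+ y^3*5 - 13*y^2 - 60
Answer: 1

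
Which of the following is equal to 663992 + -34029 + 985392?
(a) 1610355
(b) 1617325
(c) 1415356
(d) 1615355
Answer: d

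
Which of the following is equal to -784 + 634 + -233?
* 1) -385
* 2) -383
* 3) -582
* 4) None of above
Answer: 2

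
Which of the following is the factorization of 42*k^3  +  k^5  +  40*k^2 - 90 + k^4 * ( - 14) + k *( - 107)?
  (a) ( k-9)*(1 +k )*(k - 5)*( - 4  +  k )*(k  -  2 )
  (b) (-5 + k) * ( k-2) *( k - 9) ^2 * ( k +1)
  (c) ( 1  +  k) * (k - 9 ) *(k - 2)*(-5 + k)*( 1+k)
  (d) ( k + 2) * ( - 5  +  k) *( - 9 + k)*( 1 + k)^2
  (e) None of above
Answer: c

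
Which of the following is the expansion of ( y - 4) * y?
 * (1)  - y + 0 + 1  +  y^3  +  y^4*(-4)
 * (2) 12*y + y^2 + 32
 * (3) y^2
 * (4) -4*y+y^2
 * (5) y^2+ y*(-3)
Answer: 4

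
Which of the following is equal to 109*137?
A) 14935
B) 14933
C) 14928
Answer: B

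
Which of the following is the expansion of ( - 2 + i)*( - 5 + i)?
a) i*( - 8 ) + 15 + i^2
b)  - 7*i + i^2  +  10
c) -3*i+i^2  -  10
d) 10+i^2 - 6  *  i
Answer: b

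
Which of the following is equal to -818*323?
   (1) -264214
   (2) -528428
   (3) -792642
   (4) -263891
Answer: 1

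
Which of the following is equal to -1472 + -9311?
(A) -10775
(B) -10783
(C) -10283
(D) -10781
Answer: B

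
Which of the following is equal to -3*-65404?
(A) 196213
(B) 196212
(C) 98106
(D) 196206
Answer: B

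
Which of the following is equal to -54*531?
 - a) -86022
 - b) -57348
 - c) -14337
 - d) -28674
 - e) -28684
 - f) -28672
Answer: d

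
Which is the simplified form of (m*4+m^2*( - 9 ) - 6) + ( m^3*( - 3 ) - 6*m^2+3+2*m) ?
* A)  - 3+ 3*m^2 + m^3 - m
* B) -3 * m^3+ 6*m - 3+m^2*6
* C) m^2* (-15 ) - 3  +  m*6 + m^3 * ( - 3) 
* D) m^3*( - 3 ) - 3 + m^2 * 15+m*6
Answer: C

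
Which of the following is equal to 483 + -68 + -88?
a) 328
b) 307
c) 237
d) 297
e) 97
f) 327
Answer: f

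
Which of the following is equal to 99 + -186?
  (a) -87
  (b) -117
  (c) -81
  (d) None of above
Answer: a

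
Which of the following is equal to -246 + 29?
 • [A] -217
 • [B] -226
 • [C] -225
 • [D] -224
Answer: A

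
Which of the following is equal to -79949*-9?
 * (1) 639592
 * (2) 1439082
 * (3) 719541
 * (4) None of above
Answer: 3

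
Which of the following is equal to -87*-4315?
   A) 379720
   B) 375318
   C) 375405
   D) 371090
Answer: C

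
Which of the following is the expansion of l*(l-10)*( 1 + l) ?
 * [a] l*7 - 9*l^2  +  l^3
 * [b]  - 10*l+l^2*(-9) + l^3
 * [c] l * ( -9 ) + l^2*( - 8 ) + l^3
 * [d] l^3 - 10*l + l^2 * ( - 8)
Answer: b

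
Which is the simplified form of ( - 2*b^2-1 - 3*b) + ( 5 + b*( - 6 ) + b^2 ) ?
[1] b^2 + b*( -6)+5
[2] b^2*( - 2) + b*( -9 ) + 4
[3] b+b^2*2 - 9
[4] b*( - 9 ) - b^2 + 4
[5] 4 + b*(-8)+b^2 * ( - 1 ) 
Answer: 4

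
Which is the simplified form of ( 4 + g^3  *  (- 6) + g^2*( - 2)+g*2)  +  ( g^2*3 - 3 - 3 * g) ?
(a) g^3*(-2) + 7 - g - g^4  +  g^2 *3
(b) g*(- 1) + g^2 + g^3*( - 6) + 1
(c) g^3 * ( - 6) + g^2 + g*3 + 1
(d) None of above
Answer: b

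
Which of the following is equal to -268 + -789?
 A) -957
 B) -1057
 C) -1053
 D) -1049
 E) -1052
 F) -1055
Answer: B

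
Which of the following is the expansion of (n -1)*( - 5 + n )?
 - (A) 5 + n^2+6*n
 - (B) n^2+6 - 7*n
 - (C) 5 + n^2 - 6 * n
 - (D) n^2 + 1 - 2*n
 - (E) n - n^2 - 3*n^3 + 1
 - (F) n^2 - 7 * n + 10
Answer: C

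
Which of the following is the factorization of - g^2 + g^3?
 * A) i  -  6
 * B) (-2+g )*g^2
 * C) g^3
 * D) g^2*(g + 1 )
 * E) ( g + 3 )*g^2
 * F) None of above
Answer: F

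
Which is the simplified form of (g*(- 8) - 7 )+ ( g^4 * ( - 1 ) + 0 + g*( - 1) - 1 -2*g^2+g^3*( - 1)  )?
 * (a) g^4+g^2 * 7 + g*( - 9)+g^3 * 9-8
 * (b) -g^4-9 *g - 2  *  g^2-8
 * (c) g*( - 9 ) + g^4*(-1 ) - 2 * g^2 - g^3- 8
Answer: c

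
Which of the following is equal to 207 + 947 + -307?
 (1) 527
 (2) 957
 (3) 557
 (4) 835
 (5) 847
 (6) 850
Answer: 5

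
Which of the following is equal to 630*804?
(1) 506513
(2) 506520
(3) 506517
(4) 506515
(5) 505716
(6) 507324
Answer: 2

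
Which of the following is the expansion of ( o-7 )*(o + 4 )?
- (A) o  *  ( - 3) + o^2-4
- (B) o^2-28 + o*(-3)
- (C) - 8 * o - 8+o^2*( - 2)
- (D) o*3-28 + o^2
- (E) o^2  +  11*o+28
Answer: B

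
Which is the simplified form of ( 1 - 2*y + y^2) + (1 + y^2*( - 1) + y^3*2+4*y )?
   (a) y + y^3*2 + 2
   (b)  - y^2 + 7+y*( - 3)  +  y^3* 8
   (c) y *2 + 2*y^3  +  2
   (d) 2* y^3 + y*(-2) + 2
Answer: c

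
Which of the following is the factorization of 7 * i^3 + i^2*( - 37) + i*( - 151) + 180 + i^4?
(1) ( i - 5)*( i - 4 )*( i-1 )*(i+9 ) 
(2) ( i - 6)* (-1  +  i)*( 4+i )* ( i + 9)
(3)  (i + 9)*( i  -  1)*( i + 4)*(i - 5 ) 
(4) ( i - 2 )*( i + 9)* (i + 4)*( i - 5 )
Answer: 3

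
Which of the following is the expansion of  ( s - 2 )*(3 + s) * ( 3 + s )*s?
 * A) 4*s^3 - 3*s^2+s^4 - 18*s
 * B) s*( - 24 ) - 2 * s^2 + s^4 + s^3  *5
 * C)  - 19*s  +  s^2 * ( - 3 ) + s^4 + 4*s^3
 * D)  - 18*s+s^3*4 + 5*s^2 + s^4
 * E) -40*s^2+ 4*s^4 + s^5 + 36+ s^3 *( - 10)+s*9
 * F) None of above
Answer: A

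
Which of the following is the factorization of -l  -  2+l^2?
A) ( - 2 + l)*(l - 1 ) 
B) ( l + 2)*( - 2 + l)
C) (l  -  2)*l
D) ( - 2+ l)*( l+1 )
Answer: D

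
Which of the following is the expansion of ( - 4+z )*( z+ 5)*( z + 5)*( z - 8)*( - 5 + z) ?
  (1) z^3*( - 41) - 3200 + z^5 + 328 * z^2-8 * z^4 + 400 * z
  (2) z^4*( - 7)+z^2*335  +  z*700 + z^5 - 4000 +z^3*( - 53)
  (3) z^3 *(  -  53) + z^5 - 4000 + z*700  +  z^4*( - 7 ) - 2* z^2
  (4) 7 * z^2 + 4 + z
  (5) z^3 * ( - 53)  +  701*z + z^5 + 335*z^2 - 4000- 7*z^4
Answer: 2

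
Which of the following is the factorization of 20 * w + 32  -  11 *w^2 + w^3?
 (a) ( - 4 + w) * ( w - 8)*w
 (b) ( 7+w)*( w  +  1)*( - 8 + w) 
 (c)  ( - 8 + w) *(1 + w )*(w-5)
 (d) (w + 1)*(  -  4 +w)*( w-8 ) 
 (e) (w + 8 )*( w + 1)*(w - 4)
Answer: d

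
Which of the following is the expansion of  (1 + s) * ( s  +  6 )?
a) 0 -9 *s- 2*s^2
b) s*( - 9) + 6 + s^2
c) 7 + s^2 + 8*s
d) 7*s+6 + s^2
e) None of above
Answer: d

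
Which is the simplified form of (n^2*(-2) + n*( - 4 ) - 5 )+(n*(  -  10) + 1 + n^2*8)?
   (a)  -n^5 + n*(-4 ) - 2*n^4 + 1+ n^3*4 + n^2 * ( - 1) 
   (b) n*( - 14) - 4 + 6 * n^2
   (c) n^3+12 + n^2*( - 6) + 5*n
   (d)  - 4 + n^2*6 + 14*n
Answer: b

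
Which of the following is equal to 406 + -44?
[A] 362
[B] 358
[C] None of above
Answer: A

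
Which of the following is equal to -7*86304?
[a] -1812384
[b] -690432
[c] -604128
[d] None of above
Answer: c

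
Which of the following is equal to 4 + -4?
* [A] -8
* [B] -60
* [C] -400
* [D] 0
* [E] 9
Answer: D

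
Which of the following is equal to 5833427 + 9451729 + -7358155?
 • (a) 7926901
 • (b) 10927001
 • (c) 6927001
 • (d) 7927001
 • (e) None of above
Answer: d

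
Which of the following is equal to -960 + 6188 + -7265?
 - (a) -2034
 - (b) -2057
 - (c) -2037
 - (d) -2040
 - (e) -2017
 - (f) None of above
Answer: c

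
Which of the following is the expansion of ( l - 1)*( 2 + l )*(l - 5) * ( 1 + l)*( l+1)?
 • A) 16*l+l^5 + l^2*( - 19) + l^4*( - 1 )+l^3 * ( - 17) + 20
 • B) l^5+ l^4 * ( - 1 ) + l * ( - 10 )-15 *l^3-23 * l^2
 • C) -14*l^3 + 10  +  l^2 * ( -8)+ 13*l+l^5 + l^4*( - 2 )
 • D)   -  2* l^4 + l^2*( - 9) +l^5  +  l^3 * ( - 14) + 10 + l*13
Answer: C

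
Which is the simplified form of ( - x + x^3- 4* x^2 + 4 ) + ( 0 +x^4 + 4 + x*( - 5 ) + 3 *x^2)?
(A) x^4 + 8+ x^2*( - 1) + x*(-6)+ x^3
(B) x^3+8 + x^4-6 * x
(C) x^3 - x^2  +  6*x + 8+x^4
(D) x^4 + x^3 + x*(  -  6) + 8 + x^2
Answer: A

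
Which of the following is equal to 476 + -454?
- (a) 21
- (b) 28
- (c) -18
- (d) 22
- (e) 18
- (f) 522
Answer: d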